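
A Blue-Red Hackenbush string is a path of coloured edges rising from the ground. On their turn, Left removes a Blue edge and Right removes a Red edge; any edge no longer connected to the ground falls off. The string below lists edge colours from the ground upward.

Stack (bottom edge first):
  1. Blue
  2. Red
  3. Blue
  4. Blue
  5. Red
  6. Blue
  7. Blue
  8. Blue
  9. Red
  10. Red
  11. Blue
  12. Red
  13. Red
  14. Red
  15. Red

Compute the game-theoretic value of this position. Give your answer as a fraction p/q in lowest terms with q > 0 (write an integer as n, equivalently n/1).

Prefix values for Blue Red Blue Blue Red Blue Blue Blue Red Red Blue Red Red Red Red via {L|R} + simplicity:
1 of 15 · B · max L 0 · min R +∞ so 1
2 of 15 · BR · max L 0 · min R 1 so 1/2
3 of 15 · BRB · max L 1/2 · min R 1 so 3/4
4 of 15 · BRBB · max L 3/4 · min R 1 so 7/8
5 of 15 · BRBBR · max L 3/4 · min R 7/8 so 13/16
6 of 15 · BRBBRB · max L 13/16 · min R 7/8 so 27/32
7 of 15 · BRBBRBB · max L 27/32 · min R 7/8 so 55/64
8 of 15 · BRBBRBBB · max L 55/64 · min R 7/8 so 111/128
9 of 15 · BRBBRBBBR · max L 55/64 · min R 111/128 so 221/256
10 of 15 · BRBBRBBBRR · max L 55/64 · min R 221/256 so 441/512
11 of 15 · BRBBRBBBRRB · max L 441/512 · min R 221/256 so 883/1024
12 of 15 · BRBBRBBBRRBR · max L 441/512 · min R 883/1024 so 1765/2048
13 of 15 · BRBBRBBBRRBRR · max L 441/512 · min R 1765/2048 so 3529/4096
14 of 15 · BRBBRBBBRRBRRR · max L 441/512 · min R 3529/4096 so 7057/8192
15 of 15 · BRBBRBBBRRBRRRR · max L 441/512 · min R 7057/8192 so 14113/16384

14113/16384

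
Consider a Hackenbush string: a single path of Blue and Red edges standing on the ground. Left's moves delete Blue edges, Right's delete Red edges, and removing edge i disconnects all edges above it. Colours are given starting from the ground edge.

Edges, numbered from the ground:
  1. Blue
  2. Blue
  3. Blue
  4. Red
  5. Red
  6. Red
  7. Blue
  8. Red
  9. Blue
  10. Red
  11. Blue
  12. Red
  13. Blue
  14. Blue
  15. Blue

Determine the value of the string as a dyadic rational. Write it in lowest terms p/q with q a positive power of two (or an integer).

g(B) = { 0 | ∅ } = 1
g(BB) = { 0, 1 | ∅ } = 2
g(BBB) = { 0, 1, 2 | ∅ } = 3
g(BBBR) = { 0, 1, 2 | 3 } = 5/2
g(BBBRR) = { 0, 1, 2 | 5/2, 3 } = 9/4
g(BBBRRR) = { 0, 1, 2 | 9/4, 5/2, 3 } = 17/8
g(BBBRRRB) = { 0, 1, 2, 17/8 | 9/4, 5/2, 3 } = 35/16
g(BBBRRRBR) = { 0, 1, 2, 17/8 | 35/16, 9/4, 5/2, 3 } = 69/32
g(BBBRRRBRB) = { 0, 1, 2, 17/8, 69/32 | 35/16, 9/4, 5/2, 3 } = 139/64
g(BBBRRRBRBR) = { 0, 1, 2, 17/8, 69/32 | 139/64, 35/16, 9/4, 5/2, 3 } = 277/128
g(BBBRRRBRBRB) = { 0, 1, 2, 17/8, 69/32, 277/128 | 139/64, 35/16, 9/4, 5/2, 3 } = 555/256
g(BBBRRRBRBRBR) = { 0, 1, 2, 17/8, 69/32, 277/128 | 555/256, 139/64, 35/16, 9/4, 5/2, 3 } = 1109/512
g(BBBRRRBRBRBRB) = { 0, 1, 2, 17/8, 69/32, 277/128, 1109/512 | 555/256, 139/64, 35/16, 9/4, 5/2, 3 } = 2219/1024
g(BBBRRRBRBRBRBB) = { 0, 1, 2, 17/8, 69/32, 277/128, 1109/512, 2219/1024 | 555/256, 139/64, 35/16, 9/4, 5/2, 3 } = 4439/2048
g(BBBRRRBRBRBRBBB) = { 0, 1, 2, 17/8, 69/32, 277/128, 1109/512, 2219/1024, 4439/2048 | 555/256, 139/64, 35/16, 9/4, 5/2, 3 } = 8879/4096

8879/4096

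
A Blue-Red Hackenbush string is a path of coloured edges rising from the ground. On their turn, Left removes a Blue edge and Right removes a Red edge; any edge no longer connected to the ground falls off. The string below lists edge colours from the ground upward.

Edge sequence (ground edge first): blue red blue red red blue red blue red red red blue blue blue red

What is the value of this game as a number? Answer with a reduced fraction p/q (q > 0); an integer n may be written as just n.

9501/16384

1 of 15 · b · max L 0 · min R +∞ ⇒ 1
2 of 15 · br · max L 0 · min R 1 ⇒ 1/2
3 of 15 · brb · max L 1/2 · min R 1 ⇒ 3/4
4 of 15 · brbr · max L 1/2 · min R 3/4 ⇒ 5/8
5 of 15 · brbrr · max L 1/2 · min R 5/8 ⇒ 9/16
6 of 15 · brbrrb · max L 9/16 · min R 5/8 ⇒ 19/32
7 of 15 · brbrrbr · max L 9/16 · min R 19/32 ⇒ 37/64
8 of 15 · brbrrbrb · max L 37/64 · min R 19/32 ⇒ 75/128
9 of 15 · brbrrbrbr · max L 37/64 · min R 75/128 ⇒ 149/256
10 of 15 · brbrrbrbrr · max L 37/64 · min R 149/256 ⇒ 297/512
11 of 15 · brbrrbrbrrr · max L 37/64 · min R 297/512 ⇒ 593/1024
12 of 15 · brbrrbrbrrrb · max L 593/1024 · min R 297/512 ⇒ 1187/2048
13 of 15 · brbrrbrbrrrbb · max L 1187/2048 · min R 297/512 ⇒ 2375/4096
14 of 15 · brbrrbrbrrrbbb · max L 2375/4096 · min R 297/512 ⇒ 4751/8192
15 of 15 · brbrrbrbrrrbbbr · max L 2375/4096 · min R 4751/8192 ⇒ 9501/16384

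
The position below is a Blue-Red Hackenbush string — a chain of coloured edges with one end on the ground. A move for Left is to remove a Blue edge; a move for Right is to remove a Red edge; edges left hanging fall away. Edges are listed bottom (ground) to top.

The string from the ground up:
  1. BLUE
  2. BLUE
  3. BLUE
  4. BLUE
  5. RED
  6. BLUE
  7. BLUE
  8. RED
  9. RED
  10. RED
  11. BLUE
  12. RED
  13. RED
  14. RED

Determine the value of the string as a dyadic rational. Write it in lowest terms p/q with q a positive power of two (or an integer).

3857/1024

Recurse on prefixes of the 14-edge string BLUE BLUE BLUE BLUE RED BLUE BLUE RED RED RED BLUE RED RED RED:
g_1 [B]  L=[0]  R=[none]  -> 1
g_2 [BB]  L=[0 1]  R=[none]  -> 2
g_3 [BBB]  L=[0 1 2]  R=[none]  -> 3
g_4 [BBBB]  L=[0 1 2 3]  R=[none]  -> 4
g_5 [BBBBR]  L=[0 1 2 3]  R=[4]  -> 7/2
g_6 [BBBBRB]  L=[0 1 2 3 7/2]  R=[4]  -> 15/4
g_7 [BBBBRBB]  L=[0 1 2 3 7/2 15/4]  R=[4]  -> 31/8
g_8 [BBBBRBBR]  L=[0 1 2 3 7/2 15/4]  R=[31/8 4]  -> 61/16
g_9 [BBBBRBBRR]  L=[0 1 2 3 7/2 15/4]  R=[61/16 31/8 4]  -> 121/32
g_10 [BBBBRBBRRR]  L=[0 1 2 3 7/2 15/4]  R=[121/32 61/16 31/8 4]  -> 241/64
g_11 [BBBBRBBRRRB]  L=[0 1 2 3 7/2 15/4 241/64]  R=[121/32 61/16 31/8 4]  -> 483/128
g_12 [BBBBRBBRRRBR]  L=[0 1 2 3 7/2 15/4 241/64]  R=[483/128 121/32 61/16 31/8 4]  -> 965/256
g_13 [BBBBRBBRRRBRR]  L=[0 1 2 3 7/2 15/4 241/64]  R=[965/256 483/128 121/32 61/16 31/8 4]  -> 1929/512
g_14 [BBBBRBBRRRBRRR]  L=[0 1 2 3 7/2 15/4 241/64]  R=[1929/512 965/256 483/128 121/32 61/16 31/8 4]  -> 3857/1024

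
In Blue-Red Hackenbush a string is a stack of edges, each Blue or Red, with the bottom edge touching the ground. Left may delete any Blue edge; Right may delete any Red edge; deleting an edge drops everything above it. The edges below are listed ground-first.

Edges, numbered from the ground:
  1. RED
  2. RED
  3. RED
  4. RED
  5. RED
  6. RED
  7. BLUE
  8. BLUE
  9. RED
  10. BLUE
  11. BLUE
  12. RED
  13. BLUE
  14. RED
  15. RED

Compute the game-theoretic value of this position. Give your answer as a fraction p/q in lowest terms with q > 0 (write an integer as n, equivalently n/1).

Build val(s[:k]) for k = 1..15, string s = RED RED RED RED RED RED BLUE BLUE RED BLUE BLUE RED BLUE RED RED.
edge 1 of 15 (RED): { — | 0 } = -1
edge 2 of 15 (RED): { — | -1; 0 } = -2
edge 3 of 15 (RED): { — | -2; -1; 0 } = -3
edge 4 of 15 (RED): { — | -3; -2; -1; 0 } = -4
edge 5 of 15 (RED): { — | -4; -3; -2; -1; 0 } = -5
edge 6 of 15 (RED): { — | -5; -4; -3; -2; -1; 0 } = -6
edge 7 of 15 (BLUE): { -6 | -5; -4; -3; -2; -1; 0 } = -11/2
edge 8 of 15 (BLUE): { -6; -11/2 | -5; -4; -3; -2; -1; 0 } = -21/4
edge 9 of 15 (RED): { -6; -11/2 | -21/4; -5; -4; -3; -2; -1; 0 } = -43/8
edge 10 of 15 (BLUE): { -6; -11/2; -43/8 | -21/4; -5; -4; -3; -2; -1; 0 } = -85/16
edge 11 of 15 (BLUE): { -6; -11/2; -43/8; -85/16 | -21/4; -5; -4; -3; -2; -1; 0 } = -169/32
edge 12 of 15 (RED): { -6; -11/2; -43/8; -85/16 | -169/32; -21/4; -5; -4; -3; -2; -1; 0 } = -339/64
edge 13 of 15 (BLUE): { -6; -11/2; -43/8; -85/16; -339/64 | -169/32; -21/4; -5; -4; -3; -2; -1; 0 } = -677/128
edge 14 of 15 (RED): { -6; -11/2; -43/8; -85/16; -339/64 | -677/128; -169/32; -21/4; -5; -4; -3; -2; -1; 0 } = -1355/256
edge 15 of 15 (RED): { -6; -11/2; -43/8; -85/16; -339/64 | -1355/256; -677/128; -169/32; -21/4; -5; -4; -3; -2; -1; 0 } = -2711/512

-2711/512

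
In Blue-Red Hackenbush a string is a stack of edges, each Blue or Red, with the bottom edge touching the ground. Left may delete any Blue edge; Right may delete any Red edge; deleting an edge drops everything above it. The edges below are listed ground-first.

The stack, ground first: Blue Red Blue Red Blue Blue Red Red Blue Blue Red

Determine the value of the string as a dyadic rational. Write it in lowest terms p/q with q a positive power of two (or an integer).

717/1024

Recurse on prefixes of the 11-edge string Blue Red Blue Red Blue Blue Red Red Blue Blue Red:
B: Left { 0 }, Right { ∅ } -> simplest 1
BR: Left { 0 }, Right { 1 } -> simplest 1/2
BRB: Left { 0, 1/2 }, Right { 1 } -> simplest 3/4
BRBR: Left { 0, 1/2 }, Right { 3/4, 1 } -> simplest 5/8
BRBRB: Left { 0, 1/2, 5/8 }, Right { 3/4, 1 } -> simplest 11/16
BRBRBB: Left { 0, 1/2, 5/8, 11/16 }, Right { 3/4, 1 } -> simplest 23/32
BRBRBBR: Left { 0, 1/2, 5/8, 11/16 }, Right { 23/32, 3/4, 1 } -> simplest 45/64
BRBRBBRR: Left { 0, 1/2, 5/8, 11/16 }, Right { 45/64, 23/32, 3/4, 1 } -> simplest 89/128
BRBRBBRRB: Left { 0, 1/2, 5/8, 11/16, 89/128 }, Right { 45/64, 23/32, 3/4, 1 } -> simplest 179/256
BRBRBBRRBB: Left { 0, 1/2, 5/8, 11/16, 89/128, 179/256 }, Right { 45/64, 23/32, 3/4, 1 } -> simplest 359/512
BRBRBBRRBBR: Left { 0, 1/2, 5/8, 11/16, 89/128, 179/256 }, Right { 359/512, 45/64, 23/32, 3/4, 1 } -> simplest 717/1024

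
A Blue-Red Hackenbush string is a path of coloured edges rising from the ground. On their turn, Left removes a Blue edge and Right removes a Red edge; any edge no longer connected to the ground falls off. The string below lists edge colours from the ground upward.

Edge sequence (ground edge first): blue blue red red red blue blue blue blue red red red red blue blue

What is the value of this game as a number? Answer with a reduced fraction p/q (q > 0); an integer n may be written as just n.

10119/8192

val_1 [b]  L=[0]  R=[·]  gives 1
val_2 [bb]  L=[0; 1]  R=[·]  gives 2
val_3 [bbr]  L=[0; 1]  R=[2]  gives 3/2
val_4 [bbrr]  L=[0; 1]  R=[3/2; 2]  gives 5/4
val_5 [bbrrr]  L=[0; 1]  R=[5/4; 3/2; 2]  gives 9/8
val_6 [bbrrrb]  L=[0; 1; 9/8]  R=[5/4; 3/2; 2]  gives 19/16
val_7 [bbrrrbb]  L=[0; 1; 9/8; 19/16]  R=[5/4; 3/2; 2]  gives 39/32
val_8 [bbrrrbbb]  L=[0; 1; 9/8; 19/16; 39/32]  R=[5/4; 3/2; 2]  gives 79/64
val_9 [bbrrrbbbb]  L=[0; 1; 9/8; 19/16; 39/32; 79/64]  R=[5/4; 3/2; 2]  gives 159/128
val_10 [bbrrrbbbbr]  L=[0; 1; 9/8; 19/16; 39/32; 79/64]  R=[159/128; 5/4; 3/2; 2]  gives 317/256
val_11 [bbrrrbbbbrr]  L=[0; 1; 9/8; 19/16; 39/32; 79/64]  R=[317/256; 159/128; 5/4; 3/2; 2]  gives 633/512
val_12 [bbrrrbbbbrrr]  L=[0; 1; 9/8; 19/16; 39/32; 79/64]  R=[633/512; 317/256; 159/128; 5/4; 3/2; 2]  gives 1265/1024
val_13 [bbrrrbbbbrrrr]  L=[0; 1; 9/8; 19/16; 39/32; 79/64]  R=[1265/1024; 633/512; 317/256; 159/128; 5/4; 3/2; 2]  gives 2529/2048
val_14 [bbrrrbbbbrrrrb]  L=[0; 1; 9/8; 19/16; 39/32; 79/64; 2529/2048]  R=[1265/1024; 633/512; 317/256; 159/128; 5/4; 3/2; 2]  gives 5059/4096
val_15 [bbrrrbbbbrrrrbb]  L=[0; 1; 9/8; 19/16; 39/32; 79/64; 2529/2048; 5059/4096]  R=[1265/1024; 633/512; 317/256; 159/128; 5/4; 3/2; 2]  gives 10119/8192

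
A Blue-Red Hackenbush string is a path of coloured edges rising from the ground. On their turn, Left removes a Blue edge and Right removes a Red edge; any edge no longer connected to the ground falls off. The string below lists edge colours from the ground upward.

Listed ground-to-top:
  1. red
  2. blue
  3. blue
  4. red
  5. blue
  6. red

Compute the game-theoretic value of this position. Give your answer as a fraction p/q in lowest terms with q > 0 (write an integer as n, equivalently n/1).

1 of 6 · r · max L −∞ · min R 0 = -1
2 of 6 · rb · max L -1 · min R 0 = -1/2
3 of 6 · rbb · max L -1/2 · min R 0 = -1/4
4 of 6 · rbbr · max L -1/2 · min R -1/4 = -3/8
5 of 6 · rbbrb · max L -3/8 · min R -1/4 = -5/16
6 of 6 · rbbrbr · max L -3/8 · min R -5/16 = -11/32

-11/32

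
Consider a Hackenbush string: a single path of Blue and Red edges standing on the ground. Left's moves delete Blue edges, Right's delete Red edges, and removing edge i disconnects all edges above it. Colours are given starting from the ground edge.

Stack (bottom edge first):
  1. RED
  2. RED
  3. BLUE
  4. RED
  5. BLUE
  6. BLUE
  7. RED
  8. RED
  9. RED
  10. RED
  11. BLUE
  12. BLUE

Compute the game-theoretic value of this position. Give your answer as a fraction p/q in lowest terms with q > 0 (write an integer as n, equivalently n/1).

-1657/1024

G(R) = { · | 0 } ⇒ -1
G(RR) = { · | -1 0 } ⇒ -2
G(RRB) = { -2 | -1 0 } ⇒ -3/2
G(RRBR) = { -2 | -3/2 -1 0 } ⇒ -7/4
G(RRBRB) = { -2 -7/4 | -3/2 -1 0 } ⇒ -13/8
G(RRBRBB) = { -2 -7/4 -13/8 | -3/2 -1 0 } ⇒ -25/16
G(RRBRBBR) = { -2 -7/4 -13/8 | -25/16 -3/2 -1 0 } ⇒ -51/32
G(RRBRBBRR) = { -2 -7/4 -13/8 | -51/32 -25/16 -3/2 -1 0 } ⇒ -103/64
G(RRBRBBRRR) = { -2 -7/4 -13/8 | -103/64 -51/32 -25/16 -3/2 -1 0 } ⇒ -207/128
G(RRBRBBRRRR) = { -2 -7/4 -13/8 | -207/128 -103/64 -51/32 -25/16 -3/2 -1 0 } ⇒ -415/256
G(RRBRBBRRRRB) = { -2 -7/4 -13/8 -415/256 | -207/128 -103/64 -51/32 -25/16 -3/2 -1 0 } ⇒ -829/512
G(RRBRBBRRRRBB) = { -2 -7/4 -13/8 -415/256 -829/512 | -207/128 -103/64 -51/32 -25/16 -3/2 -1 0 } ⇒ -1657/1024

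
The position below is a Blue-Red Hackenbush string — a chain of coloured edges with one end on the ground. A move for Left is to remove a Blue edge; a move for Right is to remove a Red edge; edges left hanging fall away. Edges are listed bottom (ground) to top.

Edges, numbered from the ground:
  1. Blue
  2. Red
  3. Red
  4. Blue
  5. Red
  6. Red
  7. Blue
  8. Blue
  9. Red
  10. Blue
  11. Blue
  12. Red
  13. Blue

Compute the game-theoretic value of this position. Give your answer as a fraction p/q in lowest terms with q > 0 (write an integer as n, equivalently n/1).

1243/4096

Recurse on prefixes of the 13-edge string Blue Red Red Blue Red Red Blue Blue Red Blue Blue Red Blue:
v(B) = { 0 | · } ⇒ 1
v(BR) = { 0 | 1 } ⇒ 1/2
v(BRR) = { 0 | 1/2; 1 } ⇒ 1/4
v(BRRB) = { 0; 1/4 | 1/2; 1 } ⇒ 3/8
v(BRRBR) = { 0; 1/4 | 3/8; 1/2; 1 } ⇒ 5/16
v(BRRBRR) = { 0; 1/4 | 5/16; 3/8; 1/2; 1 } ⇒ 9/32
v(BRRBRRB) = { 0; 1/4; 9/32 | 5/16; 3/8; 1/2; 1 } ⇒ 19/64
v(BRRBRRBB) = { 0; 1/4; 9/32; 19/64 | 5/16; 3/8; 1/2; 1 } ⇒ 39/128
v(BRRBRRBBR) = { 0; 1/4; 9/32; 19/64 | 39/128; 5/16; 3/8; 1/2; 1 } ⇒ 77/256
v(BRRBRRBBRB) = { 0; 1/4; 9/32; 19/64; 77/256 | 39/128; 5/16; 3/8; 1/2; 1 } ⇒ 155/512
v(BRRBRRBBRBB) = { 0; 1/4; 9/32; 19/64; 77/256; 155/512 | 39/128; 5/16; 3/8; 1/2; 1 } ⇒ 311/1024
v(BRRBRRBBRBBR) = { 0; 1/4; 9/32; 19/64; 77/256; 155/512 | 311/1024; 39/128; 5/16; 3/8; 1/2; 1 } ⇒ 621/2048
v(BRRBRRBBRBBRB) = { 0; 1/4; 9/32; 19/64; 77/256; 155/512; 621/2048 | 311/1024; 39/128; 5/16; 3/8; 1/2; 1 } ⇒ 1243/4096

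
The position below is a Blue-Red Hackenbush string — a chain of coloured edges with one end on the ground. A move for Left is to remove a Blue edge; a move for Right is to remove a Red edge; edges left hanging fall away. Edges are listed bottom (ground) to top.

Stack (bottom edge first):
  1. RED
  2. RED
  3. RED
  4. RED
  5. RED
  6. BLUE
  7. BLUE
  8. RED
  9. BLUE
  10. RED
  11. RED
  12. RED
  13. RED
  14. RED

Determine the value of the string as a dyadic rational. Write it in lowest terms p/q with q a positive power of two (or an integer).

-2239/512

edge 1 of 14 (RED): { (no moves) | 0 } ⇒ -1
edge 2 of 14 (RED): { (no moves) | -1 0 } ⇒ -2
edge 3 of 14 (RED): { (no moves) | -2 -1 0 } ⇒ -3
edge 4 of 14 (RED): { (no moves) | -3 -2 -1 0 } ⇒ -4
edge 5 of 14 (RED): { (no moves) | -4 -3 -2 -1 0 } ⇒ -5
edge 6 of 14 (BLUE): { -5 | -4 -3 -2 -1 0 } ⇒ -9/2
edge 7 of 14 (BLUE): { -5 -9/2 | -4 -3 -2 -1 0 } ⇒ -17/4
edge 8 of 14 (RED): { -5 -9/2 | -17/4 -4 -3 -2 -1 0 } ⇒ -35/8
edge 9 of 14 (BLUE): { -5 -9/2 -35/8 | -17/4 -4 -3 -2 -1 0 } ⇒ -69/16
edge 10 of 14 (RED): { -5 -9/2 -35/8 | -69/16 -17/4 -4 -3 -2 -1 0 } ⇒ -139/32
edge 11 of 14 (RED): { -5 -9/2 -35/8 | -139/32 -69/16 -17/4 -4 -3 -2 -1 0 } ⇒ -279/64
edge 12 of 14 (RED): { -5 -9/2 -35/8 | -279/64 -139/32 -69/16 -17/4 -4 -3 -2 -1 0 } ⇒ -559/128
edge 13 of 14 (RED): { -5 -9/2 -35/8 | -559/128 -279/64 -139/32 -69/16 -17/4 -4 -3 -2 -1 0 } ⇒ -1119/256
edge 14 of 14 (RED): { -5 -9/2 -35/8 | -1119/256 -559/128 -279/64 -139/32 -69/16 -17/4 -4 -3 -2 -1 0 } ⇒ -2239/512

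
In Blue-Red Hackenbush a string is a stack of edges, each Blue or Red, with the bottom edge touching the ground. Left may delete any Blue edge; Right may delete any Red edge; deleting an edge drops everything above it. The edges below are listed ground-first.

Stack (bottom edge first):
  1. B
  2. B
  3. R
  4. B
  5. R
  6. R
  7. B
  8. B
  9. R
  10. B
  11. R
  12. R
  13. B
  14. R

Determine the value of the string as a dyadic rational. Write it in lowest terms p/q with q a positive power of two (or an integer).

6565/4096

G_1 [B]  L=[0]  R=[—]  = 1
G_2 [BB]  L=[0; 1]  R=[—]  = 2
G_3 [BBR]  L=[0; 1]  R=[2]  = 3/2
G_4 [BBRB]  L=[0; 1; 3/2]  R=[2]  = 7/4
G_5 [BBRBR]  L=[0; 1; 3/2]  R=[7/4; 2]  = 13/8
G_6 [BBRBRR]  L=[0; 1; 3/2]  R=[13/8; 7/4; 2]  = 25/16
G_7 [BBRBRRB]  L=[0; 1; 3/2; 25/16]  R=[13/8; 7/4; 2]  = 51/32
G_8 [BBRBRRBB]  L=[0; 1; 3/2; 25/16; 51/32]  R=[13/8; 7/4; 2]  = 103/64
G_9 [BBRBRRBBR]  L=[0; 1; 3/2; 25/16; 51/32]  R=[103/64; 13/8; 7/4; 2]  = 205/128
G_10 [BBRBRRBBRB]  L=[0; 1; 3/2; 25/16; 51/32; 205/128]  R=[103/64; 13/8; 7/4; 2]  = 411/256
G_11 [BBRBRRBBRBR]  L=[0; 1; 3/2; 25/16; 51/32; 205/128]  R=[411/256; 103/64; 13/8; 7/4; 2]  = 821/512
G_12 [BBRBRRBBRBRR]  L=[0; 1; 3/2; 25/16; 51/32; 205/128]  R=[821/512; 411/256; 103/64; 13/8; 7/4; 2]  = 1641/1024
G_13 [BBRBRRBBRBRRB]  L=[0; 1; 3/2; 25/16; 51/32; 205/128; 1641/1024]  R=[821/512; 411/256; 103/64; 13/8; 7/4; 2]  = 3283/2048
G_14 [BBRBRRBBRBRRBR]  L=[0; 1; 3/2; 25/16; 51/32; 205/128; 1641/1024]  R=[3283/2048; 821/512; 411/256; 103/64; 13/8; 7/4; 2]  = 6565/4096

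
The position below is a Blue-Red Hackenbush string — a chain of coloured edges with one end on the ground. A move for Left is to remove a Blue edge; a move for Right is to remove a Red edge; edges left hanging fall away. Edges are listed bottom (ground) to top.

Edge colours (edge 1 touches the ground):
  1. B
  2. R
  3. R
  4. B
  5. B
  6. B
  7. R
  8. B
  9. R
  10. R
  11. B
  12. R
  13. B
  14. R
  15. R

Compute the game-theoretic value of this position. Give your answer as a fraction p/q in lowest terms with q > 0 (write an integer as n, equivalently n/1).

1 of 15 · B · max L 0 · min R +∞ = 1
2 of 15 · BR · max L 0 · min R 1 = 1/2
3 of 15 · BRR · max L 0 · min R 1/2 = 1/4
4 of 15 · BRRB · max L 1/4 · min R 1/2 = 3/8
5 of 15 · BRRBB · max L 3/8 · min R 1/2 = 7/16
6 of 15 · BRRBBB · max L 7/16 · min R 1/2 = 15/32
7 of 15 · BRRBBBR · max L 7/16 · min R 15/32 = 29/64
8 of 15 · BRRBBBRB · max L 29/64 · min R 15/32 = 59/128
9 of 15 · BRRBBBRBR · max L 29/64 · min R 59/128 = 117/256
10 of 15 · BRRBBBRBRR · max L 29/64 · min R 117/256 = 233/512
11 of 15 · BRRBBBRBRRB · max L 233/512 · min R 117/256 = 467/1024
12 of 15 · BRRBBBRBRRBR · max L 233/512 · min R 467/1024 = 933/2048
13 of 15 · BRRBBBRBRRBRB · max L 933/2048 · min R 467/1024 = 1867/4096
14 of 15 · BRRBBBRBRRBRBR · max L 933/2048 · min R 1867/4096 = 3733/8192
15 of 15 · BRRBBBRBRRBRBRR · max L 933/2048 · min R 3733/8192 = 7465/16384

7465/16384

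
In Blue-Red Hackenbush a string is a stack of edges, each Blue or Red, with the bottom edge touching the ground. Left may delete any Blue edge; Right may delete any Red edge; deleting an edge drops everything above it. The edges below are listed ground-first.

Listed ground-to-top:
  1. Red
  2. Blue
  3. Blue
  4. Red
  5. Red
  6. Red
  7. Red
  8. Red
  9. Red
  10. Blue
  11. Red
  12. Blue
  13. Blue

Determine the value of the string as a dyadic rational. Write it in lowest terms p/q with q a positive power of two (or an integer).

-2025/4096

Build G(s[:k]) for k = 1..13, string s = Red Blue Blue Red Red Red Red Red Red Blue Red Blue Blue.
1 of 13 · R · max L −∞ · min R 0 — -1
2 of 13 · RB · max L -1 · min R 0 — -1/2
3 of 13 · RBB · max L -1/2 · min R 0 — -1/4
4 of 13 · RBBR · max L -1/2 · min R -1/4 — -3/8
5 of 13 · RBBRR · max L -1/2 · min R -3/8 — -7/16
6 of 13 · RBBRRR · max L -1/2 · min R -7/16 — -15/32
7 of 13 · RBBRRRR · max L -1/2 · min R -15/32 — -31/64
8 of 13 · RBBRRRRR · max L -1/2 · min R -31/64 — -63/128
9 of 13 · RBBRRRRRR · max L -1/2 · min R -63/128 — -127/256
10 of 13 · RBBRRRRRRB · max L -127/256 · min R -63/128 — -253/512
11 of 13 · RBBRRRRRRBR · max L -127/256 · min R -253/512 — -507/1024
12 of 13 · RBBRRRRRRBRB · max L -507/1024 · min R -253/512 — -1013/2048
13 of 13 · RBBRRRRRRBRBB · max L -1013/2048 · min R -253/512 — -2025/4096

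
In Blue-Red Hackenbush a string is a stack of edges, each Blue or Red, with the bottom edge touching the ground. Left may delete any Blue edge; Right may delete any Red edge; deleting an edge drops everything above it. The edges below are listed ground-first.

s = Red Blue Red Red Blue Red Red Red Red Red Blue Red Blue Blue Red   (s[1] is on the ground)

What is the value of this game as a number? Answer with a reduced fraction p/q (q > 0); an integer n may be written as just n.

Prefix values for Red Blue Red Red Blue Red Red Red Red Red Blue Red Blue Blue Red via {L|R} + simplicity:
1 of 15 · R · max L −∞ · min R 0 gives -1
2 of 15 · RB · max L -1 · min R 0 gives -1/2
3 of 15 · RBR · max L -1 · min R -1/2 gives -3/4
4 of 15 · RBRR · max L -1 · min R -3/4 gives -7/8
5 of 15 · RBRRB · max L -7/8 · min R -3/4 gives -13/16
6 of 15 · RBRRBR · max L -7/8 · min R -13/16 gives -27/32
7 of 15 · RBRRBRR · max L -7/8 · min R -27/32 gives -55/64
8 of 15 · RBRRBRRR · max L -7/8 · min R -55/64 gives -111/128
9 of 15 · RBRRBRRRR · max L -7/8 · min R -111/128 gives -223/256
10 of 15 · RBRRBRRRRR · max L -7/8 · min R -223/256 gives -447/512
11 of 15 · RBRRBRRRRRB · max L -447/512 · min R -223/256 gives -893/1024
12 of 15 · RBRRBRRRRRBR · max L -447/512 · min R -893/1024 gives -1787/2048
13 of 15 · RBRRBRRRRRBRB · max L -1787/2048 · min R -893/1024 gives -3573/4096
14 of 15 · RBRRBRRRRRBRBB · max L -3573/4096 · min R -893/1024 gives -7145/8192
15 of 15 · RBRRBRRRRRBRBBR · max L -3573/4096 · min R -7145/8192 gives -14291/16384

-14291/16384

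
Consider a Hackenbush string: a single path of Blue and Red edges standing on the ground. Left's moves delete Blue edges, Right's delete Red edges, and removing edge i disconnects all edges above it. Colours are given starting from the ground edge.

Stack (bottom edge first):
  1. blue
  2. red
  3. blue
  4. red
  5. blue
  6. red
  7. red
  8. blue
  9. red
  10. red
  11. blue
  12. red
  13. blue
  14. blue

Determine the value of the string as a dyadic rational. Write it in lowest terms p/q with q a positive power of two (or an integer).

5271/8192

val_1 [b]  L=[0]  R=[none]  → 1
val_2 [br]  L=[0]  R=[1]  → 1/2
val_3 [brb]  L=[0,1/2]  R=[1]  → 3/4
val_4 [brbr]  L=[0,1/2]  R=[3/4,1]  → 5/8
val_5 [brbrb]  L=[0,1/2,5/8]  R=[3/4,1]  → 11/16
val_6 [brbrbr]  L=[0,1/2,5/8]  R=[11/16,3/4,1]  → 21/32
val_7 [brbrbrr]  L=[0,1/2,5/8]  R=[21/32,11/16,3/4,1]  → 41/64
val_8 [brbrbrrb]  L=[0,1/2,5/8,41/64]  R=[21/32,11/16,3/4,1]  → 83/128
val_9 [brbrbrrbr]  L=[0,1/2,5/8,41/64]  R=[83/128,21/32,11/16,3/4,1]  → 165/256
val_10 [brbrbrrbrr]  L=[0,1/2,5/8,41/64]  R=[165/256,83/128,21/32,11/16,3/4,1]  → 329/512
val_11 [brbrbrrbrrb]  L=[0,1/2,5/8,41/64,329/512]  R=[165/256,83/128,21/32,11/16,3/4,1]  → 659/1024
val_12 [brbrbrrbrrbr]  L=[0,1/2,5/8,41/64,329/512]  R=[659/1024,165/256,83/128,21/32,11/16,3/4,1]  → 1317/2048
val_13 [brbrbrrbrrbrb]  L=[0,1/2,5/8,41/64,329/512,1317/2048]  R=[659/1024,165/256,83/128,21/32,11/16,3/4,1]  → 2635/4096
val_14 [brbrbrrbrrbrbb]  L=[0,1/2,5/8,41/64,329/512,1317/2048,2635/4096]  R=[659/1024,165/256,83/128,21/32,11/16,3/4,1]  → 5271/8192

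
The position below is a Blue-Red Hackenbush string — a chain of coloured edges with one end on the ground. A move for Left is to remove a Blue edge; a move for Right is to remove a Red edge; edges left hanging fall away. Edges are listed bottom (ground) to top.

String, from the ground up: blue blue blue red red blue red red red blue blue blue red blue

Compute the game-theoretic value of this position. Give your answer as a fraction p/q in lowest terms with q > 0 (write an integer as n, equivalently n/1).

4667/2048

G_1 [b]  L=[0]  R=[none]  → 1
G_2 [bb]  L=[0; 1]  R=[none]  → 2
G_3 [bbb]  L=[0; 1; 2]  R=[none]  → 3
G_4 [bbbr]  L=[0; 1; 2]  R=[3]  → 5/2
G_5 [bbbrr]  L=[0; 1; 2]  R=[5/2; 3]  → 9/4
G_6 [bbbrrb]  L=[0; 1; 2; 9/4]  R=[5/2; 3]  → 19/8
G_7 [bbbrrbr]  L=[0; 1; 2; 9/4]  R=[19/8; 5/2; 3]  → 37/16
G_8 [bbbrrbrr]  L=[0; 1; 2; 9/4]  R=[37/16; 19/8; 5/2; 3]  → 73/32
G_9 [bbbrrbrrr]  L=[0; 1; 2; 9/4]  R=[73/32; 37/16; 19/8; 5/2; 3]  → 145/64
G_10 [bbbrrbrrrb]  L=[0; 1; 2; 9/4; 145/64]  R=[73/32; 37/16; 19/8; 5/2; 3]  → 291/128
G_11 [bbbrrbrrrbb]  L=[0; 1; 2; 9/4; 145/64; 291/128]  R=[73/32; 37/16; 19/8; 5/2; 3]  → 583/256
G_12 [bbbrrbrrrbbb]  L=[0; 1; 2; 9/4; 145/64; 291/128; 583/256]  R=[73/32; 37/16; 19/8; 5/2; 3]  → 1167/512
G_13 [bbbrrbrrrbbbr]  L=[0; 1; 2; 9/4; 145/64; 291/128; 583/256]  R=[1167/512; 73/32; 37/16; 19/8; 5/2; 3]  → 2333/1024
G_14 [bbbrrbrrrbbbrb]  L=[0; 1; 2; 9/4; 145/64; 291/128; 583/256; 2333/1024]  R=[1167/512; 73/32; 37/16; 19/8; 5/2; 3]  → 4667/2048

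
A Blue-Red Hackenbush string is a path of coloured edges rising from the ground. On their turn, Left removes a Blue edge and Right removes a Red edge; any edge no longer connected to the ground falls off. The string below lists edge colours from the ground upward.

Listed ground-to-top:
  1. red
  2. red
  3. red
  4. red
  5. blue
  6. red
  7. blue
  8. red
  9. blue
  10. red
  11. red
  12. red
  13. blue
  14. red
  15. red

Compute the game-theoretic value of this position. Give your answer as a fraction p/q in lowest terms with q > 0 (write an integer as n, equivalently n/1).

-7543/2048

Build value(s[:k]) for k = 1..15, string s = red red red red blue red blue red blue red red red blue red red.
value(r) = { none | 0 } = -1
value(rr) = { none | -1,0 } = -2
value(rrr) = { none | -2,-1,0 } = -3
value(rrrr) = { none | -3,-2,-1,0 } = -4
value(rrrrb) = { -4 | -3,-2,-1,0 } = -7/2
value(rrrrbr) = { -4 | -7/2,-3,-2,-1,0 } = -15/4
value(rrrrbrb) = { -4,-15/4 | -7/2,-3,-2,-1,0 } = -29/8
value(rrrrbrbr) = { -4,-15/4 | -29/8,-7/2,-3,-2,-1,0 } = -59/16
value(rrrrbrbrb) = { -4,-15/4,-59/16 | -29/8,-7/2,-3,-2,-1,0 } = -117/32
value(rrrrbrbrbr) = { -4,-15/4,-59/16 | -117/32,-29/8,-7/2,-3,-2,-1,0 } = -235/64
value(rrrrbrbrbrr) = { -4,-15/4,-59/16 | -235/64,-117/32,-29/8,-7/2,-3,-2,-1,0 } = -471/128
value(rrrrbrbrbrrr) = { -4,-15/4,-59/16 | -471/128,-235/64,-117/32,-29/8,-7/2,-3,-2,-1,0 } = -943/256
value(rrrrbrbrbrrrb) = { -4,-15/4,-59/16,-943/256 | -471/128,-235/64,-117/32,-29/8,-7/2,-3,-2,-1,0 } = -1885/512
value(rrrrbrbrbrrrbr) = { -4,-15/4,-59/16,-943/256 | -1885/512,-471/128,-235/64,-117/32,-29/8,-7/2,-3,-2,-1,0 } = -3771/1024
value(rrrrbrbrbrrrbrr) = { -4,-15/4,-59/16,-943/256 | -3771/1024,-1885/512,-471/128,-235/64,-117/32,-29/8,-7/2,-3,-2,-1,0 } = -7543/2048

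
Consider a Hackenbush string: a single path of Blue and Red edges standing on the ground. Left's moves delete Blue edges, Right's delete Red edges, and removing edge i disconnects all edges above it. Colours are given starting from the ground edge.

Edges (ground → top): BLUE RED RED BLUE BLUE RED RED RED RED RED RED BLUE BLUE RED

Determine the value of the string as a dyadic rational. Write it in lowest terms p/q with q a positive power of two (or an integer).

G(B) = { 0 | (no moves) } -> 1
G(BR) = { 0 | 1 } -> 1/2
G(BRR) = { 0 | 1/2,1 } -> 1/4
G(BRRB) = { 0,1/4 | 1/2,1 } -> 3/8
G(BRRBB) = { 0,1/4,3/8 | 1/2,1 } -> 7/16
G(BRRBBR) = { 0,1/4,3/8 | 7/16,1/2,1 } -> 13/32
G(BRRBBRR) = { 0,1/4,3/8 | 13/32,7/16,1/2,1 } -> 25/64
G(BRRBBRRR) = { 0,1/4,3/8 | 25/64,13/32,7/16,1/2,1 } -> 49/128
G(BRRBBRRRR) = { 0,1/4,3/8 | 49/128,25/64,13/32,7/16,1/2,1 } -> 97/256
G(BRRBBRRRRR) = { 0,1/4,3/8 | 97/256,49/128,25/64,13/32,7/16,1/2,1 } -> 193/512
G(BRRBBRRRRRR) = { 0,1/4,3/8 | 193/512,97/256,49/128,25/64,13/32,7/16,1/2,1 } -> 385/1024
G(BRRBBRRRRRRB) = { 0,1/4,3/8,385/1024 | 193/512,97/256,49/128,25/64,13/32,7/16,1/2,1 } -> 771/2048
G(BRRBBRRRRRRBB) = { 0,1/4,3/8,385/1024,771/2048 | 193/512,97/256,49/128,25/64,13/32,7/16,1/2,1 } -> 1543/4096
G(BRRBBRRRRRRBBR) = { 0,1/4,3/8,385/1024,771/2048 | 1543/4096,193/512,97/256,49/128,25/64,13/32,7/16,1/2,1 } -> 3085/8192

3085/8192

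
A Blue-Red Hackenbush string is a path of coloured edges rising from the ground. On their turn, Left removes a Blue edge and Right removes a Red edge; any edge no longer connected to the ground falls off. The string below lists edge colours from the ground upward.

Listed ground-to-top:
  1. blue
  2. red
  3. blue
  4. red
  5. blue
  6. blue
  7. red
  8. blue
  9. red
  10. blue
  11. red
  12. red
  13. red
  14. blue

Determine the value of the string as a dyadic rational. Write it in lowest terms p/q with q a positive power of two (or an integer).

5795/8192

g_1 [b]  L=[0]  R=[—]  so 1
g_2 [br]  L=[0]  R=[1]  so 1/2
g_3 [brb]  L=[0,1/2]  R=[1]  so 3/4
g_4 [brbr]  L=[0,1/2]  R=[3/4,1]  so 5/8
g_5 [brbrb]  L=[0,1/2,5/8]  R=[3/4,1]  so 11/16
g_6 [brbrbb]  L=[0,1/2,5/8,11/16]  R=[3/4,1]  so 23/32
g_7 [brbrbbr]  L=[0,1/2,5/8,11/16]  R=[23/32,3/4,1]  so 45/64
g_8 [brbrbbrb]  L=[0,1/2,5/8,11/16,45/64]  R=[23/32,3/4,1]  so 91/128
g_9 [brbrbbrbr]  L=[0,1/2,5/8,11/16,45/64]  R=[91/128,23/32,3/4,1]  so 181/256
g_10 [brbrbbrbrb]  L=[0,1/2,5/8,11/16,45/64,181/256]  R=[91/128,23/32,3/4,1]  so 363/512
g_11 [brbrbbrbrbr]  L=[0,1/2,5/8,11/16,45/64,181/256]  R=[363/512,91/128,23/32,3/4,1]  so 725/1024
g_12 [brbrbbrbrbrr]  L=[0,1/2,5/8,11/16,45/64,181/256]  R=[725/1024,363/512,91/128,23/32,3/4,1]  so 1449/2048
g_13 [brbrbbrbrbrrr]  L=[0,1/2,5/8,11/16,45/64,181/256]  R=[1449/2048,725/1024,363/512,91/128,23/32,3/4,1]  so 2897/4096
g_14 [brbrbbrbrbrrrb]  L=[0,1/2,5/8,11/16,45/64,181/256,2897/4096]  R=[1449/2048,725/1024,363/512,91/128,23/32,3/4,1]  so 5795/8192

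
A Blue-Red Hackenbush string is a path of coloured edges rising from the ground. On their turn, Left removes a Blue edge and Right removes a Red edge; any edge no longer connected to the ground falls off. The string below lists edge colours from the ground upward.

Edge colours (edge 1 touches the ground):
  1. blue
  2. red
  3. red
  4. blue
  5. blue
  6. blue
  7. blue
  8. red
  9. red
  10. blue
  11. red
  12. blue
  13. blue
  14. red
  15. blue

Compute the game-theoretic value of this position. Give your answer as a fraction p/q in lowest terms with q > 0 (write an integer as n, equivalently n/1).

7771/16384

step 1: add blue to get b; options L={ 0 } R={ — } -> 1
step 2: add red to get br; options L={ 0 } R={ 1 } -> 1/2
step 3: add red to get brr; options L={ 0 } R={ 1/2; 1 } -> 1/4
step 4: add blue to get brrb; options L={ 0; 1/4 } R={ 1/2; 1 } -> 3/8
step 5: add blue to get brrbb; options L={ 0; 1/4; 3/8 } R={ 1/2; 1 } -> 7/16
step 6: add blue to get brrbbb; options L={ 0; 1/4; 3/8; 7/16 } R={ 1/2; 1 } -> 15/32
step 7: add blue to get brrbbbb; options L={ 0; 1/4; 3/8; 7/16; 15/32 } R={ 1/2; 1 } -> 31/64
step 8: add red to get brrbbbbr; options L={ 0; 1/4; 3/8; 7/16; 15/32 } R={ 31/64; 1/2; 1 } -> 61/128
step 9: add red to get brrbbbbrr; options L={ 0; 1/4; 3/8; 7/16; 15/32 } R={ 61/128; 31/64; 1/2; 1 } -> 121/256
step 10: add blue to get brrbbbbrrb; options L={ 0; 1/4; 3/8; 7/16; 15/32; 121/256 } R={ 61/128; 31/64; 1/2; 1 } -> 243/512
step 11: add red to get brrbbbbrrbr; options L={ 0; 1/4; 3/8; 7/16; 15/32; 121/256 } R={ 243/512; 61/128; 31/64; 1/2; 1 } -> 485/1024
step 12: add blue to get brrbbbbrrbrb; options L={ 0; 1/4; 3/8; 7/16; 15/32; 121/256; 485/1024 } R={ 243/512; 61/128; 31/64; 1/2; 1 } -> 971/2048
step 13: add blue to get brrbbbbrrbrbb; options L={ 0; 1/4; 3/8; 7/16; 15/32; 121/256; 485/1024; 971/2048 } R={ 243/512; 61/128; 31/64; 1/2; 1 } -> 1943/4096
step 14: add red to get brrbbbbrrbrbbr; options L={ 0; 1/4; 3/8; 7/16; 15/32; 121/256; 485/1024; 971/2048 } R={ 1943/4096; 243/512; 61/128; 31/64; 1/2; 1 } -> 3885/8192
step 15: add blue to get brrbbbbrrbrbbrb; options L={ 0; 1/4; 3/8; 7/16; 15/32; 121/256; 485/1024; 971/2048; 3885/8192 } R={ 1943/4096; 243/512; 61/128; 31/64; 1/2; 1 } -> 7771/16384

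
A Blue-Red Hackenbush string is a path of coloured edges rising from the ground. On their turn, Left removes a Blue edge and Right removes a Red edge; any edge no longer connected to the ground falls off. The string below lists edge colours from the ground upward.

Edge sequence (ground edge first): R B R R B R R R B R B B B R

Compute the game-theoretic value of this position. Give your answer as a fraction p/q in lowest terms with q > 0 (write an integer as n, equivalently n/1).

-7075/8192

Build value(s[:k]) for k = 1..14, string s = R B R R B R R R B R B B B R.
R: Left { · }, Right { 0 } => simplest -1
RB: Left { -1 }, Right { 0 } => simplest -1/2
RBR: Left { -1 }, Right { -1/2, 0 } => simplest -3/4
RBRR: Left { -1 }, Right { -3/4, -1/2, 0 } => simplest -7/8
RBRRB: Left { -1, -7/8 }, Right { -3/4, -1/2, 0 } => simplest -13/16
RBRRBR: Left { -1, -7/8 }, Right { -13/16, -3/4, -1/2, 0 } => simplest -27/32
RBRRBRR: Left { -1, -7/8 }, Right { -27/32, -13/16, -3/4, -1/2, 0 } => simplest -55/64
RBRRBRRR: Left { -1, -7/8 }, Right { -55/64, -27/32, -13/16, -3/4, -1/2, 0 } => simplest -111/128
RBRRBRRRB: Left { -1, -7/8, -111/128 }, Right { -55/64, -27/32, -13/16, -3/4, -1/2, 0 } => simplest -221/256
RBRRBRRRBR: Left { -1, -7/8, -111/128 }, Right { -221/256, -55/64, -27/32, -13/16, -3/4, -1/2, 0 } => simplest -443/512
RBRRBRRRBRB: Left { -1, -7/8, -111/128, -443/512 }, Right { -221/256, -55/64, -27/32, -13/16, -3/4, -1/2, 0 } => simplest -885/1024
RBRRBRRRBRBB: Left { -1, -7/8, -111/128, -443/512, -885/1024 }, Right { -221/256, -55/64, -27/32, -13/16, -3/4, -1/2, 0 } => simplest -1769/2048
RBRRBRRRBRBBB: Left { -1, -7/8, -111/128, -443/512, -885/1024, -1769/2048 }, Right { -221/256, -55/64, -27/32, -13/16, -3/4, -1/2, 0 } => simplest -3537/4096
RBRRBRRRBRBBBR: Left { -1, -7/8, -111/128, -443/512, -885/1024, -1769/2048 }, Right { -3537/4096, -221/256, -55/64, -27/32, -13/16, -3/4, -1/2, 0 } => simplest -7075/8192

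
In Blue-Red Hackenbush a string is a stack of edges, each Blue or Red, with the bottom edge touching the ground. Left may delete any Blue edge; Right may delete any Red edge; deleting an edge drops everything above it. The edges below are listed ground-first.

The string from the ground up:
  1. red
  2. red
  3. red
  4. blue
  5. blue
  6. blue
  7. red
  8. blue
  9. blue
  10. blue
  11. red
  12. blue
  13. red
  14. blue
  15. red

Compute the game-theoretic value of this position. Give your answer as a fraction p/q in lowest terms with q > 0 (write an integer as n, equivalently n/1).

Build value(s[:k]) for k = 1..15, string s = red red red blue blue blue red blue blue blue red blue red blue red.
step 1: add red to get r; options L={  } R={ 0 } => -1
step 2: add red to get rr; options L={  } R={ -1; 0 } => -2
step 3: add red to get rrr; options L={  } R={ -2; -1; 0 } => -3
step 4: add blue to get rrrb; options L={ -3 } R={ -2; -1; 0 } => -5/2
step 5: add blue to get rrrbb; options L={ -3; -5/2 } R={ -2; -1; 0 } => -9/4
step 6: add blue to get rrrbbb; options L={ -3; -5/2; -9/4 } R={ -2; -1; 0 } => -17/8
step 7: add red to get rrrbbbr; options L={ -3; -5/2; -9/4 } R={ -17/8; -2; -1; 0 } => -35/16
step 8: add blue to get rrrbbbrb; options L={ -3; -5/2; -9/4; -35/16 } R={ -17/8; -2; -1; 0 } => -69/32
step 9: add blue to get rrrbbbrbb; options L={ -3; -5/2; -9/4; -35/16; -69/32 } R={ -17/8; -2; -1; 0 } => -137/64
step 10: add blue to get rrrbbbrbbb; options L={ -3; -5/2; -9/4; -35/16; -69/32; -137/64 } R={ -17/8; -2; -1; 0 } => -273/128
step 11: add red to get rrrbbbrbbbr; options L={ -3; -5/2; -9/4; -35/16; -69/32; -137/64 } R={ -273/128; -17/8; -2; -1; 0 } => -547/256
step 12: add blue to get rrrbbbrbbbrb; options L={ -3; -5/2; -9/4; -35/16; -69/32; -137/64; -547/256 } R={ -273/128; -17/8; -2; -1; 0 } => -1093/512
step 13: add red to get rrrbbbrbbbrbr; options L={ -3; -5/2; -9/4; -35/16; -69/32; -137/64; -547/256 } R={ -1093/512; -273/128; -17/8; -2; -1; 0 } => -2187/1024
step 14: add blue to get rrrbbbrbbbrbrb; options L={ -3; -5/2; -9/4; -35/16; -69/32; -137/64; -547/256; -2187/1024 } R={ -1093/512; -273/128; -17/8; -2; -1; 0 } => -4373/2048
step 15: add red to get rrrbbbrbbbrbrbr; options L={ -3; -5/2; -9/4; -35/16; -69/32; -137/64; -547/256; -2187/1024 } R={ -4373/2048; -1093/512; -273/128; -17/8; -2; -1; 0 } => -8747/4096

-8747/4096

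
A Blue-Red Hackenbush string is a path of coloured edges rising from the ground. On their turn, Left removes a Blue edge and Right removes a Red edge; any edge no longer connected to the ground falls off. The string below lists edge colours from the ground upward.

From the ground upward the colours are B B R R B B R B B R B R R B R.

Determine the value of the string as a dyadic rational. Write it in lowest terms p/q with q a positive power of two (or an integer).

edge 1 of 15 (B): { 0 | none } => 1
edge 2 of 15 (B): { 0,1 | none } => 2
edge 3 of 15 (R): { 0,1 | 2 } => 3/2
edge 4 of 15 (R): { 0,1 | 3/2,2 } => 5/4
edge 5 of 15 (B): { 0,1,5/4 | 3/2,2 } => 11/8
edge 6 of 15 (B): { 0,1,5/4,11/8 | 3/2,2 } => 23/16
edge 7 of 15 (R): { 0,1,5/4,11/8 | 23/16,3/2,2 } => 45/32
edge 8 of 15 (B): { 0,1,5/4,11/8,45/32 | 23/16,3/2,2 } => 91/64
edge 9 of 15 (B): { 0,1,5/4,11/8,45/32,91/64 | 23/16,3/2,2 } => 183/128
edge 10 of 15 (R): { 0,1,5/4,11/8,45/32,91/64 | 183/128,23/16,3/2,2 } => 365/256
edge 11 of 15 (B): { 0,1,5/4,11/8,45/32,91/64,365/256 | 183/128,23/16,3/2,2 } => 731/512
edge 12 of 15 (R): { 0,1,5/4,11/8,45/32,91/64,365/256 | 731/512,183/128,23/16,3/2,2 } => 1461/1024
edge 13 of 15 (R): { 0,1,5/4,11/8,45/32,91/64,365/256 | 1461/1024,731/512,183/128,23/16,3/2,2 } => 2921/2048
edge 14 of 15 (B): { 0,1,5/4,11/8,45/32,91/64,365/256,2921/2048 | 1461/1024,731/512,183/128,23/16,3/2,2 } => 5843/4096
edge 15 of 15 (R): { 0,1,5/4,11/8,45/32,91/64,365/256,2921/2048 | 5843/4096,1461/1024,731/512,183/128,23/16,3/2,2 } => 11685/8192

11685/8192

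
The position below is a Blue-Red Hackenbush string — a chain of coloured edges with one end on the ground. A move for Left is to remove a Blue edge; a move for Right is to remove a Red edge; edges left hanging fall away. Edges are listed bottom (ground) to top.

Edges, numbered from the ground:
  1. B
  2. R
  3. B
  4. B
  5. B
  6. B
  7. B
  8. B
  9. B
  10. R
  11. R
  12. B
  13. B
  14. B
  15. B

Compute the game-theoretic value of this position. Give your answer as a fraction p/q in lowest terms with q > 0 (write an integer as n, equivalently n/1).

16287/16384

Prefix values for B R B B B B B B B R R B B B B via {L|R} + simplicity:
edge 1 of 15 (B): { 0 | · } — 1
edge 2 of 15 (R): { 0 | 1 } — 1/2
edge 3 of 15 (B): { 0 1/2 | 1 } — 3/4
edge 4 of 15 (B): { 0 1/2 3/4 | 1 } — 7/8
edge 5 of 15 (B): { 0 1/2 3/4 7/8 | 1 } — 15/16
edge 6 of 15 (B): { 0 1/2 3/4 7/8 15/16 | 1 } — 31/32
edge 7 of 15 (B): { 0 1/2 3/4 7/8 15/16 31/32 | 1 } — 63/64
edge 8 of 15 (B): { 0 1/2 3/4 7/8 15/16 31/32 63/64 | 1 } — 127/128
edge 9 of 15 (B): { 0 1/2 3/4 7/8 15/16 31/32 63/64 127/128 | 1 } — 255/256
edge 10 of 15 (R): { 0 1/2 3/4 7/8 15/16 31/32 63/64 127/128 | 255/256 1 } — 509/512
edge 11 of 15 (R): { 0 1/2 3/4 7/8 15/16 31/32 63/64 127/128 | 509/512 255/256 1 } — 1017/1024
edge 12 of 15 (B): { 0 1/2 3/4 7/8 15/16 31/32 63/64 127/128 1017/1024 | 509/512 255/256 1 } — 2035/2048
edge 13 of 15 (B): { 0 1/2 3/4 7/8 15/16 31/32 63/64 127/128 1017/1024 2035/2048 | 509/512 255/256 1 } — 4071/4096
edge 14 of 15 (B): { 0 1/2 3/4 7/8 15/16 31/32 63/64 127/128 1017/1024 2035/2048 4071/4096 | 509/512 255/256 1 } — 8143/8192
edge 15 of 15 (B): { 0 1/2 3/4 7/8 15/16 31/32 63/64 127/128 1017/1024 2035/2048 4071/4096 8143/8192 | 509/512 255/256 1 } — 16287/16384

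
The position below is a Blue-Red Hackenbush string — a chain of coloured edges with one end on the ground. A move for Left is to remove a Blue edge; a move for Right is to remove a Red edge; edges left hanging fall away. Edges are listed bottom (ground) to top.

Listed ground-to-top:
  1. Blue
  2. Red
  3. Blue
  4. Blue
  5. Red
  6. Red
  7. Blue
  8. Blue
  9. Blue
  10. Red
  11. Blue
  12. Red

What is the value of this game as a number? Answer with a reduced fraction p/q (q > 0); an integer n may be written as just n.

1 of 12 · B · max L 0 · min R +∞ => 1
2 of 12 · BR · max L 0 · min R 1 => 1/2
3 of 12 · BRB · max L 1/2 · min R 1 => 3/4
4 of 12 · BRBB · max L 3/4 · min R 1 => 7/8
5 of 12 · BRBBR · max L 3/4 · min R 7/8 => 13/16
6 of 12 · BRBBRR · max L 3/4 · min R 13/16 => 25/32
7 of 12 · BRBBRRB · max L 25/32 · min R 13/16 => 51/64
8 of 12 · BRBBRRBB · max L 51/64 · min R 13/16 => 103/128
9 of 12 · BRBBRRBBB · max L 103/128 · min R 13/16 => 207/256
10 of 12 · BRBBRRBBBR · max L 103/128 · min R 207/256 => 413/512
11 of 12 · BRBBRRBBBRB · max L 413/512 · min R 207/256 => 827/1024
12 of 12 · BRBBRRBBBRBR · max L 413/512 · min R 827/1024 => 1653/2048

1653/2048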